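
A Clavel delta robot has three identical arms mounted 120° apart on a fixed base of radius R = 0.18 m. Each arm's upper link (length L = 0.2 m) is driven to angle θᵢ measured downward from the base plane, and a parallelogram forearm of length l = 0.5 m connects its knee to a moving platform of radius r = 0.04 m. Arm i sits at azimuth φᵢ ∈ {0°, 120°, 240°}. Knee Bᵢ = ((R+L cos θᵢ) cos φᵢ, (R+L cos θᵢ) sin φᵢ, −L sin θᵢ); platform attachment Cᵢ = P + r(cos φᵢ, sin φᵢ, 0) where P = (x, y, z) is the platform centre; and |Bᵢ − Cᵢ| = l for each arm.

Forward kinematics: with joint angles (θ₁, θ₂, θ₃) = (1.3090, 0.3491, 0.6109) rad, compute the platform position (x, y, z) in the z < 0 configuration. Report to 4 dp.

φ1=0.0°: virtual centre (0.1918, 0.0000, -0.1932), radius l
S2 = (0.3279·cos120.0°, 0.3279·sin120.0°, -0.0684) = (-0.1640, 0.2840, -0.0684)
S3 = (0.3038·cos240.0°, 0.3038·sin240.0°, -0.1147) = (-0.1519, -0.2631, -0.1147)
eliminate P² terms by subtracting sphere 1 from 2 and 3
[-0.7115 0.5680 0.2495]·P = 0.0381;  [-0.6874 -0.5262 0.1569]·P = 0.0314
det = 0.7648;  x = -0.0495+0.2883z,  y = 0.0051+-0.0783z
into |P−S₁|² = l²: 1.0892z² + 0.2465z + -0.1544 = 0;  Δ = 0.7336;  z = -0.5063 or 0.2800 → z<0 root = -0.5063
x = -0.1955, y = 0.0447

(-0.1955, 0.0447, -0.5063)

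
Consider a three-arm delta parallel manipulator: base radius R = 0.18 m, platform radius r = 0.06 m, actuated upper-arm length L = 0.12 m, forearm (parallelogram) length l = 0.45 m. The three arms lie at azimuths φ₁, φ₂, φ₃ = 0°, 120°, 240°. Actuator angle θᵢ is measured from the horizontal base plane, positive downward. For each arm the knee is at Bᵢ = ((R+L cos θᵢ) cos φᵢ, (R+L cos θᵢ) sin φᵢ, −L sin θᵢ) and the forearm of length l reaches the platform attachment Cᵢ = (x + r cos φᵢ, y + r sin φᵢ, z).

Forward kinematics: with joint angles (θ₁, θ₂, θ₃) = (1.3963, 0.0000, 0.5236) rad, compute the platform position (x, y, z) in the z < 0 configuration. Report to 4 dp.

O1 = (0.1408·cos0.0°, 0.1408·sin0.0°, -0.1182) = (0.1408, 0.0000, -0.1182)
arm 2 at φ=120.0°: ρ2 = 0.2400;  O2 = (-0.1200, 0.2078, 0.0000)
arm 3 at φ=240.0°: ρ3 = 0.2239;  O3 = (-0.1120, -0.1939, -0.0600)
subtract pairs → two planes through P
[-0.5217 0.4157 0.2364]·P = 0.0238;  [-0.5056 -0.3878 0.1164]·P = 0.0199
det = 0.4125;  x = -0.0425+0.3395z,  y = 0.0040+-0.1425z
quadratic in z: (1.1356)z²+(0.1108)z+(-0.1549)=0, √Δ=0.8461 → z ∈ {-0.4213, 0.3238}; z = -0.4213 (taking z<0)
x = -0.1855, y = 0.0640

(-0.1855, 0.0640, -0.4213)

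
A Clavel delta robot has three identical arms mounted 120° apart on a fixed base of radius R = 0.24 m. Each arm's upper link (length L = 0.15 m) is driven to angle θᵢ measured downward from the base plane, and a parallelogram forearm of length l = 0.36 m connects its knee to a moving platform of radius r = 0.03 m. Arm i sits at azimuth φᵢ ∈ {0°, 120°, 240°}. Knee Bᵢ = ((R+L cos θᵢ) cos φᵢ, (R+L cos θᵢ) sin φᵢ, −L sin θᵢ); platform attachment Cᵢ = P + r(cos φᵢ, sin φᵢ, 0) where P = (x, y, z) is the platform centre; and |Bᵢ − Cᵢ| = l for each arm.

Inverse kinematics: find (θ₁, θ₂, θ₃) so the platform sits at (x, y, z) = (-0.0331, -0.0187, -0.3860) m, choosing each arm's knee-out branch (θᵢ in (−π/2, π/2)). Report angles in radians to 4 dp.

rotate P by −φ1: (-0.0331, -0.0187, -0.3860)
  A=0.2431, B=-0.3860, C=(l²−L²−A²−y'²−z²)/(2L)=-0.3378
  θ1 = atan2(B,A) + arccos(C/0.4562) = 1.3959
φ2=120.0° → target in arm frame (0.0004, 0.0380)
  A cos θ + B sin θ = C:  0.2096·cos θ + -0.3860·sin θ = -0.2910
  γ=atan2(-0.3860,0.2096)=-1.0732;  ψ=arccos(-0.6624)=2.2948;  θ2=γ+ψ≈1.2216
rotate P by −φ3: (0.0327, -0.0193, -0.3860)
  A=0.1773, B=-0.3860, C=(l²−L²−A²−y'²−z²)/(2L)=-0.2456
  γ=atan2(-0.3860,0.1773)=-1.1403;  ψ=arccos(-0.5783)=2.1874;  θ3=γ+ψ≈1.0471

θ₁ = 1.3959, θ₂ = 1.2216, θ₃ = 1.0471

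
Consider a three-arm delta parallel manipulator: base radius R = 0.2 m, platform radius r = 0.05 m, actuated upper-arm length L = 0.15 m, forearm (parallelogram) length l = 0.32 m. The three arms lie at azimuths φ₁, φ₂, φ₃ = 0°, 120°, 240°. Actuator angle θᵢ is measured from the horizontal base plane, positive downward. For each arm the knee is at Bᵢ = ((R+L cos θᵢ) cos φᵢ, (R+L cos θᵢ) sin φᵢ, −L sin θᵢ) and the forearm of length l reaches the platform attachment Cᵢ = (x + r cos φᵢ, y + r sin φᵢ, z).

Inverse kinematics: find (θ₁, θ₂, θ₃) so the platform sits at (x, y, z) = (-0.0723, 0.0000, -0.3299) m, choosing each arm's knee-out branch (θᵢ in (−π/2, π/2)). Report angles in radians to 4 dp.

rotate P by −φ1: (-0.0723, 0.0000, -0.3299)
  A=0.2223, B=-0.3299, C=(l²−L²−A²−y'²−z²)/(2L)=-0.2612
  √(A²+B²)=0.3978;  θ1 = -0.9778+2.2870 ≈ 1.3092
φ2=120.0° → target in arm frame (0.0361, 0.0626)
  A cos θ + B sin θ = C:  0.1139·cos θ + -0.3299·sin θ = -0.1527
  √(A²+B²)=0.3490;  θ2 = -1.2385+2.0237 ≈ 0.7852
arm 3 (φ=240.0°): x'=0.0362, y'=-0.0626
  A cos θ + B sin θ = C:  0.1138·cos θ + -0.3299·sin θ = -0.1527
  θ3 = atan2(B,A) + arccos(C/0.3490) = 0.7852

θ₁ = 1.3092, θ₂ = 0.7852, θ₃ = 0.7852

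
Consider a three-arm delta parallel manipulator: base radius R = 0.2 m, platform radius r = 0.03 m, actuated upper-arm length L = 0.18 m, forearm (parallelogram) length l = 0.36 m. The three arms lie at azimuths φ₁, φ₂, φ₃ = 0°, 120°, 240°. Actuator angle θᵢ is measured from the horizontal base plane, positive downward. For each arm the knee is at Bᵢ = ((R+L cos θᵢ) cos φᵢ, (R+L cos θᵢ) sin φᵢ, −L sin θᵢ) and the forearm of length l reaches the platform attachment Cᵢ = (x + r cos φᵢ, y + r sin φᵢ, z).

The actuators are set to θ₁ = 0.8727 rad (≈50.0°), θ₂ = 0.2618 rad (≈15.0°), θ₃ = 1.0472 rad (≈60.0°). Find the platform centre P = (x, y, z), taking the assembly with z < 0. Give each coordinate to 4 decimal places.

φ1=0.0°: virtual centre (0.2857, 0.0000, -0.1379), radius l
φ2=120.0°: virtual centre (-0.1719, 0.2978, -0.0466), radius l
φ3=240.0°: virtual centre (-0.1300, -0.2252, -0.1559), radius l
|centre ₂|²−|centre ₁|² = 0.0198;  |centre ₃|²−|centre ₁|² = -0.0087
plane₁₂: -0.9153x+0.5956y+0.1826z = 0.0198
Cramer: x(z) = -0.0041+0.0670z;  y(z) = 0.0269-0.2036z
quadratic in z: (1.0460)z²+(0.2260)z+(-0.0259)=0, √Δ=0.3992 → z ∈ {-0.2989, 0.0828}; z = -0.2989 (taking z<0)
x = -0.0241, y = 0.0878

(-0.0241, 0.0878, -0.2989)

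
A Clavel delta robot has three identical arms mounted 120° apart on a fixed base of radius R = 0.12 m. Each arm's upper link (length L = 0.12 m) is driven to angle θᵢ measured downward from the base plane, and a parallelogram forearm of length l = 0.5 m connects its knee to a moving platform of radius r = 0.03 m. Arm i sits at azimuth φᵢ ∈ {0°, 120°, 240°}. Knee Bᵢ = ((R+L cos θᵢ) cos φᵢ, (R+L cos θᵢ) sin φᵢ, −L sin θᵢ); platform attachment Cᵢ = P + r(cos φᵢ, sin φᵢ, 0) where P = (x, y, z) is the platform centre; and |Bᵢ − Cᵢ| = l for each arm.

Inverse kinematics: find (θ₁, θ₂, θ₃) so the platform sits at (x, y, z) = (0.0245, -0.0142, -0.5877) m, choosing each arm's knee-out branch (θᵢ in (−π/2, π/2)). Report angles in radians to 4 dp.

arm 1 (φ=0.0°): x'=0.0245, y'=-0.0142
  A=0.0655, B=-0.5877, C=(l²−L²−A²−y'²−z²)/(2L)=-0.4762
  γ=atan2(-0.5877,0.0655)=-1.4598;  ψ=arccos(-0.8053)=2.5069;  θ1=γ+ψ≈1.0471
arm 2 (φ=120.0°): x'=-0.0245, y'=-0.0141
  A=0.1145, B=-0.5877, C=(l²−L²−A²−y'²−z²)/(2L)=-0.5130
  θ2 = atan2(B,A) + arccos(C/0.5988) = 1.2214
rotate P by −φ3: (0.0000, 0.0283, -0.5877)
  A=0.0900, B=-0.5877, C=(l²−L²−A²−y'²−z²)/(2L)=-0.4945
  √(A²+B²)=0.5945;  θ3 = -1.4189+2.5531 ≈ 1.1342

θ₁ = 1.0471, θ₂ = 1.2214, θ₃ = 1.1342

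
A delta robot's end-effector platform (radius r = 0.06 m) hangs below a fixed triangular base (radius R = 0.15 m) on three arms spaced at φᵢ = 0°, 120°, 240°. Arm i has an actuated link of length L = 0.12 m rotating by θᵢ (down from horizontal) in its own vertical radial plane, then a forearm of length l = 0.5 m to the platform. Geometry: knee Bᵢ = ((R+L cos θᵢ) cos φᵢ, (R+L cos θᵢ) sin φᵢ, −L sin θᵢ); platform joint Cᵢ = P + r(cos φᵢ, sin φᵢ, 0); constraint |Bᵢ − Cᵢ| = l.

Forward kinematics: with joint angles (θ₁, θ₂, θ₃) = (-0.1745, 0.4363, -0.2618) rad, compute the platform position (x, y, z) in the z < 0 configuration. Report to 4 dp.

φ1=0.0°: virtual centre (0.2082, 0.0000, 0.0208), radius l
φ2=120.0°: virtual centre (-0.0994, 0.1721, -0.0507), radius l
S3 = (0.2059·cos240.0°, 0.2059·sin240.0°, 0.0311) = (-0.1030, -0.1783, 0.0311)
|S₂|²−|S₁|² = -0.0017;  |S₃|²−|S₁|² = -0.0004
[-0.6151 0.3443 -0.1431]·P = -0.0017;  [-0.6223 -0.3566 0.0204]·P = -0.0004
Cramer: x(z) = 0.0017-0.1015z;  y(z) = -0.0019+0.2344z
sphere 1 gives Az²+Bz+C=0 with A=1.0652, B=-0.0006, C=-0.2069;  B²−4AC=0.8817;  roots -0.4405, 0.4411;  negative root z = -0.4405
x = 0.0464, y = -0.1051

(0.0464, -0.1051, -0.4405)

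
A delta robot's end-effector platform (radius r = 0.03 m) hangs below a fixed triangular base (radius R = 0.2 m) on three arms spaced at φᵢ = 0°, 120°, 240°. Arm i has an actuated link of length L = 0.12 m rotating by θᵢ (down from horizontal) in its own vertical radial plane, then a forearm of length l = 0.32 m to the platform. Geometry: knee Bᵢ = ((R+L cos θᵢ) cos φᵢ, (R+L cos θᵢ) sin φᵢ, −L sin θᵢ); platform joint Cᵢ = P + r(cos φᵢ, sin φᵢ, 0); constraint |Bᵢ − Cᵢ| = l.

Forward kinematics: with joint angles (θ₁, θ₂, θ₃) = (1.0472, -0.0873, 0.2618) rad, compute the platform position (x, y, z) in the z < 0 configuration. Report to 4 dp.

(-0.0756, 0.0174, -0.1973)

φ1=0.0°: virtual centre (0.2300, 0.0000, -0.1039), radius l
S2 = (0.2895·cos120.0°, 0.2895·sin120.0°, 0.0105) = (-0.1448, 0.2508, 0.0105)
arm 3 at φ=240.0°: e+L cos θ3 = 0.2859;  S3 = (-0.1430, -0.2476, -0.0311)
|S₂|²−|S₁|² = 0.0202;  |S₃|²−|S₁|² = 0.0190
plane₁₂: -0.7495x+0.5015y+0.2288z = 0.0202
det = 0.7453;  x = -0.0262+0.2501z,  y = 0.0011+-0.0824z
quadratic in z: (1.0693)z²+(0.0795)z+(-0.0259)=0, √Δ=0.3424 → z ∈ {-0.1973, 0.1229}; z = -0.1973 (taking z<0)
x = -0.0756, y = 0.0174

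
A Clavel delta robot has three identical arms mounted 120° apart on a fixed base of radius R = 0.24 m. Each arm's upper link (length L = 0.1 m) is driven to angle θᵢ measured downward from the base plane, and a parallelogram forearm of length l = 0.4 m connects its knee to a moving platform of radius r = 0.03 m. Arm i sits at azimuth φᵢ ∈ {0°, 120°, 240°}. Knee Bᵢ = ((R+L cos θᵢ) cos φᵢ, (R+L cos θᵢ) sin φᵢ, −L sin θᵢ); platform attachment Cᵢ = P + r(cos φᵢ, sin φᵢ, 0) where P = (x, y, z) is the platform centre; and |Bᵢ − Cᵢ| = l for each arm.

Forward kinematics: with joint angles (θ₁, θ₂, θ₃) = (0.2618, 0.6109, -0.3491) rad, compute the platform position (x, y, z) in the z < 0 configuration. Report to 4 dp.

(-0.0040, -0.0532, -0.2723)

O1 = (0.3066·cos0.0°, 0.3066·sin0.0°, -0.0259) = (0.3066, 0.0000, -0.0259)
arm 2 at φ=120.0°: ρ2 = 0.2919;  O2 = (-0.1460, 0.2528, -0.0574)
arm 3 at φ=240.0°: ρ3 = 0.3040;  O3 = (-0.1520, -0.2632, 0.0342)
|O₂|²−|O₁|² = -0.0062;  |O₃|²−|O₁|² = -0.0011
plane₁₂: -0.9051x+0.5056y+-0.0630z = -0.0062
det = 0.9402;  x = 0.0040+0.0294z,  y = -0.0050+0.1771z
into |P−O₁|² = l²: 1.0322z² + 0.0322z + -0.0678 = 0;  Δ = 0.2809;  z = -0.2723 or 0.2411 → z<0 root = -0.2723
x = -0.0040, y = -0.0532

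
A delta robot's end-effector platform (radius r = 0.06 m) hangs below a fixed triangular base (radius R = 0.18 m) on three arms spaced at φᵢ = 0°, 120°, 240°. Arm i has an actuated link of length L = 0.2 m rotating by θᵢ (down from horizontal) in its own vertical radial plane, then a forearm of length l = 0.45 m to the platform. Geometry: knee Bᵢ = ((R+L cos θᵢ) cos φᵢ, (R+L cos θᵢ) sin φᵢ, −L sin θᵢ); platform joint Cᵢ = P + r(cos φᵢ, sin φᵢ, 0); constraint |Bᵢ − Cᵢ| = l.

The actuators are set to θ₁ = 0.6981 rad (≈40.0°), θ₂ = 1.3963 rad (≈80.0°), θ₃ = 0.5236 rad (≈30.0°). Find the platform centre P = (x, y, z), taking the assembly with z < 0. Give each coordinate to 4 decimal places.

φ1=0.0°: virtual centre (0.2732, 0.0000, -0.1286), radius l
φ2=120.0°: virtual centre (-0.0774, 0.1340, -0.1970), radius l
arm 3 at φ=240.0°: e+L cos θ3 = 0.2932;  S3 = (-0.1466, -0.2539, -0.1000)
|S₂|²−|S₁|² = -0.0284;  |S₃|²−|S₁|² = 0.0048
linear system: -0.7011x+0.2680y = -0.0284−-0.1368z; -0.8396x+-0.5078y = 0.0048−0.0571z
Cramer: x(z) = 0.0226-0.0932z;  y(z) = -0.0469+0.2666z
into |P−S₁|² = l²: 1.0798z² + 0.2788z + -0.1210 = 0;  Δ = 0.6003;  z = -0.4879 or 0.2297 → z<0 root = -0.4879
x = 0.0681, y = -0.1770

(0.0681, -0.1770, -0.4879)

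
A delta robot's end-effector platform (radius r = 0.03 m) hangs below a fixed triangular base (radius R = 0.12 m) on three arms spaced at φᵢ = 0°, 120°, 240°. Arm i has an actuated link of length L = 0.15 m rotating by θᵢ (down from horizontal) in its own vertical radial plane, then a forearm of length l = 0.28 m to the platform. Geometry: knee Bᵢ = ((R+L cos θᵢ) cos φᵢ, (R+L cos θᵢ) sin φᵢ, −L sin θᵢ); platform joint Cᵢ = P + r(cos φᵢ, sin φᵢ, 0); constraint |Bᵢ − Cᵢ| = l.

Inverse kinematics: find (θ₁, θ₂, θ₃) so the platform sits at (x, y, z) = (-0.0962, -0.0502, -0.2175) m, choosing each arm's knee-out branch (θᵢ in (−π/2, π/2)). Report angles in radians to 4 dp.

θ₁ = 1.0474, θ₂ = 0.5237, θ₃ = -0.0871

arm 1 (φ=0.0°): x'=-0.0962, y'=-0.0502
  e−x'=0.1862;  (l²−L²−(e−x')²−y'²−z²)/2L = -0.0953
  √(A²+B²)=0.2863;  θ1 = -0.8628+1.9102 ≈ 1.0474
rotate P by −φ2: (0.0046, 0.1084, -0.2175)
  e−x'=0.0854;  (l²−L²−(e−x')²−y'²−z²)/2L = -0.0348
  γ=atan2(-0.2175,0.0854)=-1.1967;  ψ=arccos(-0.1491)=1.7204;  θ2=γ+ψ≈0.5237
arm 3 (φ=240.0°): x'=0.0916, y'=-0.0582
  A=-0.0016, B=-0.2175, C=(l²−L²−A²−y'²−z²)/(2L)=0.0173
  θ3 = atan2(B,A) + arccos(C/0.2175) = -0.0871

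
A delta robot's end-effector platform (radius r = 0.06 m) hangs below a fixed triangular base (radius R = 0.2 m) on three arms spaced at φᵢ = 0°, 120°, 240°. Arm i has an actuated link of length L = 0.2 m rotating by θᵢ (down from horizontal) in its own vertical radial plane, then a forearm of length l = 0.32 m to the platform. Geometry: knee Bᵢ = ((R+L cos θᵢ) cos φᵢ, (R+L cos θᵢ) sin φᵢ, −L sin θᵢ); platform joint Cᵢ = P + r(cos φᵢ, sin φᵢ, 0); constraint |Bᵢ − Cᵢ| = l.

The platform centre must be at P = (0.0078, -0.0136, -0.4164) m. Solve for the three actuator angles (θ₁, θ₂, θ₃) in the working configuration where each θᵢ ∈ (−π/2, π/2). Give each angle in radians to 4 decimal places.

θ₁ = 1.1348, θ₂ = 1.2218, θ₃ = 1.1345

arm 1 (φ=0.0°): x'=0.0078, y'=-0.0136
  A cos θ + B sin θ = C:  0.1322·cos θ + -0.4164·sin θ = -0.3216
  θ1 = atan2(B,A) + arccos(C/0.4369) = 1.1348
φ2=120.0° → target in arm frame (-0.0157, 0.0000)
  A=0.1557, B=-0.4164, C=(l²−L²−A²−y'²−z²)/(2L)=-0.3381
  θ2 = atan2(B,A) + arccos(C/0.4445) = 1.2218
rotate P by −φ3: (0.0079, 0.0136, -0.4164)
  A=0.1321, B=-0.4164, C=(l²−L²−A²−y'²−z²)/(2L)=-0.3216
  γ=atan2(-0.4164,0.1321)=-1.2635;  ψ=arccos(-0.7361)=2.3981;  θ3=γ+ψ≈1.1345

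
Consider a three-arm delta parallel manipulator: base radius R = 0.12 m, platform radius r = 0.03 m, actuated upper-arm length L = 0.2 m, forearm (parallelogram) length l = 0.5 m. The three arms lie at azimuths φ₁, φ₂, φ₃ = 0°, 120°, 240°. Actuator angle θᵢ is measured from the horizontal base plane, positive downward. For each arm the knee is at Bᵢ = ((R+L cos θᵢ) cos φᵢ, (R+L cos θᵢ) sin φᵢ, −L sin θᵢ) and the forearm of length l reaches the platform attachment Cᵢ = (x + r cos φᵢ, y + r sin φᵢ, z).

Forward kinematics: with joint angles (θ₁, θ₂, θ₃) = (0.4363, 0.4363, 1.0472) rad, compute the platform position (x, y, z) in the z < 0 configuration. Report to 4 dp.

(0.0827, 0.1433, -0.5249)

arm 1 at φ=0.0°: ρ1 = 0.2713;  S1 = (0.2713, 0.0000, -0.0845)
S2 = (0.2713·cos120.0°, 0.2713·sin120.0°, -0.0845) = (-0.1356, 0.2349, -0.0845)
S3 = (0.1900·cos240.0°, 0.1900·sin240.0°, -0.1732) = (-0.0950, -0.1645, -0.1732)
subtract pairs → two planes through P
linear system: -0.8138x+0.4698y = 0.0000−0.0000z; -0.7325x+-0.3291y = -0.0146−-0.1774z
Cramer: x(z) = 0.0112-0.1362z;  y(z) = 0.0195-0.2359z
quadratic in z: (1.0742)z²+(0.2307)z+(-0.1749)=0, √Δ=0.8970 → z ∈ {-0.5249, 0.3101}; z = -0.5249 (taking z<0)
x = 0.0827, y = 0.1433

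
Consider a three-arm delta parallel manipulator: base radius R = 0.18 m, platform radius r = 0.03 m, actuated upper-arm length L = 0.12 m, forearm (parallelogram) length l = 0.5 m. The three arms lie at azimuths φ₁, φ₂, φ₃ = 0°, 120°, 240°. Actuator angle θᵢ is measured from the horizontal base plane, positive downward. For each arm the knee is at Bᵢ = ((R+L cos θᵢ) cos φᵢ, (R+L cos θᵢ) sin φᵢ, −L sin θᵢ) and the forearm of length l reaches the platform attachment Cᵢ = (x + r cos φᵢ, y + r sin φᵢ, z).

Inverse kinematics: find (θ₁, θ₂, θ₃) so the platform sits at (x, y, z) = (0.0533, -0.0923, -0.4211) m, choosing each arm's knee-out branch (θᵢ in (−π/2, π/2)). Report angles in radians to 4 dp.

θ₁ = -0.1745, θ₂ = 0.6112, θ₃ = -0.1744

φ1=0.0° → target in arm frame (0.0533, -0.0923)
  e−x'=0.0967;  (l²−L²−(e−x')²−y'²−z²)/2L = 0.1684
  √(A²+B²)=0.4321;  θ1 = -1.3451+1.1705 ≈ -0.1745
arm 2 (φ=120.0°): x'=-0.1066, y'=0.0000
  A=0.2566, B=-0.4211, C=(l²−L²−A²−y'²−z²)/(2L)=-0.0315
  θ2 = atan2(B,A) + arccos(C/0.4931) = 0.6112
rotate P by −φ3: (0.0533, 0.0923, -0.4211)
  A=0.0967, B=-0.4211, C=(l²−L²−A²−y'²−z²)/(2L)=0.1683
  γ=atan2(-0.4211,0.0967)=-1.3450;  ψ=arccos(0.3896)=1.1706;  θ3=γ+ψ≈-0.1744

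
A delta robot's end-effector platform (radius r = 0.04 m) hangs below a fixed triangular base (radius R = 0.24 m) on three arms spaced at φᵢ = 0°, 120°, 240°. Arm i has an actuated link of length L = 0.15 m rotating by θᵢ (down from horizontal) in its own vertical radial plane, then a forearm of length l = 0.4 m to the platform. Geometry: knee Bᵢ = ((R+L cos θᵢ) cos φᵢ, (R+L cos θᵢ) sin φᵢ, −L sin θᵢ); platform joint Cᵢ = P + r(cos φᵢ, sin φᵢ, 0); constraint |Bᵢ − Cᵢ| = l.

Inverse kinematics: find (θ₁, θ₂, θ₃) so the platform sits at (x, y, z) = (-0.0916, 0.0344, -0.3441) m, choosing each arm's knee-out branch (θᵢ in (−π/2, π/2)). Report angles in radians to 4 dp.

φ1=0.0° → target in arm frame (-0.0916, 0.0344)
  A=0.2916, B=-0.3441, C=(l²−L²−A²−y'²−z²)/(2L)=-0.2237
  γ=atan2(-0.3441,0.2916)=-0.8678;  ψ=arccos(-0.4960)=2.0898;  θ1=γ+ψ≈1.2220
rotate P by −φ2: (0.0756, 0.0621, -0.3441)
  A cos θ + B sin θ = C:  0.1244·cos θ + -0.3441·sin θ = -0.0008
  θ2 = atan2(B,A) + arccos(C/0.3659) = 0.3491
φ3=240.0° → target in arm frame (0.0160, -0.0965)
  A cos θ + B sin θ = C:  0.1840·cos θ + -0.3441·sin θ = -0.0803
  γ=atan2(-0.3441,0.1840)=-1.0798;  ψ=arccos(-0.2057)=1.7779;  θ3=γ+ψ≈0.6982

θ₁ = 1.2220, θ₂ = 0.3491, θ₃ = 0.6982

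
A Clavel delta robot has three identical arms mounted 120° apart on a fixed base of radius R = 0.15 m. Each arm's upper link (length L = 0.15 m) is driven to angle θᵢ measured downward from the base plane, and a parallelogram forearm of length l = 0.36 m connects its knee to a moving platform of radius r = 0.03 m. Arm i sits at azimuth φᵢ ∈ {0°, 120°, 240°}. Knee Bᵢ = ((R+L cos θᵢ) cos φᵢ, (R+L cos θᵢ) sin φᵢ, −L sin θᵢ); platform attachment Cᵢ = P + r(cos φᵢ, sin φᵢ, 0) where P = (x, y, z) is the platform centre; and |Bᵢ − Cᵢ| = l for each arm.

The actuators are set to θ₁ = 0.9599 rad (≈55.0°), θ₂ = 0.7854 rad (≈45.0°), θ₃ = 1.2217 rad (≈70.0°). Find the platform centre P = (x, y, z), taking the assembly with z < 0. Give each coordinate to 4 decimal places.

(0.0086, 0.0621, -0.4174)

arm 1 at φ=0.0°: (R−r)+L cos θ1 = 0.2060;  S1 = (0.2060, 0.0000, -0.1229)
S2 = (0.2261·cos120.0°, 0.2261·sin120.0°, -0.1061) = (-0.1130, 0.1958, -0.1061)
S3 = (0.1713·cos240.0°, 0.1713·sin240.0°, -0.1410) = (-0.0857, -0.1484, -0.1410)
subtract pairs → two planes through P
plane₁₂: -0.6381x+0.3916y+0.0336z = 0.0048
Cramer: x(z) = 0.0044-0.0100z;  y(z) = 0.0194-0.1022z
into |P−S₁|² = l²: 1.0105z² + 0.2458z + -0.0735 = 0;  Δ = 0.3574;  z = -0.4174 or 0.1742 → z<0 root = -0.4174
x = 0.0086, y = 0.0621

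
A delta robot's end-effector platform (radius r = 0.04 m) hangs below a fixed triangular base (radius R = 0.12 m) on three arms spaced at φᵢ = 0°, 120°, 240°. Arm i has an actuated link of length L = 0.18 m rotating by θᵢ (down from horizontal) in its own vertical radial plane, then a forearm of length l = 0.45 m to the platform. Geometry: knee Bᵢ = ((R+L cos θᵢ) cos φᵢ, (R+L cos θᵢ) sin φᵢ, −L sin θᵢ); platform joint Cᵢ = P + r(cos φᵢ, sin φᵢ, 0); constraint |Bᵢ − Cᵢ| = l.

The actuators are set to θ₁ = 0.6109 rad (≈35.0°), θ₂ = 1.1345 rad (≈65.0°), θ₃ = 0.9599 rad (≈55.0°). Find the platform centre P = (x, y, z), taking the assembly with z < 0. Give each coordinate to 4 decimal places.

S1 = (0.2274·cos0.0°, 0.2274·sin0.0°, -0.1032) = (0.2274, 0.0000, -0.1032)
S2 = (0.1561·cos120.0°, 0.1561·sin120.0°, -0.1631) = (-0.0780, 0.1352, -0.1631)
S3 = (0.1832·cos240.0°, 0.1832·sin240.0°, -0.1474) = (-0.0916, -0.1587, -0.1474)
eliminate P² terms by subtracting sphere 1 from 2 and 3
plane₁₂: -0.6110x+0.2703y+-0.1198z = -0.0114
Cramer: x(z) = 0.0151-0.1690z;  y(z) = -0.0081+0.0612z
sphere 1 gives Az²+Bz+C=0 with A=1.0323, B=0.2773, C=-0.1467;  B²−4AC=0.6826;  roots -0.5345, 0.2659;  negative root z = -0.5345
x = 0.1054, y = -0.0408

(0.1054, -0.0408, -0.5345)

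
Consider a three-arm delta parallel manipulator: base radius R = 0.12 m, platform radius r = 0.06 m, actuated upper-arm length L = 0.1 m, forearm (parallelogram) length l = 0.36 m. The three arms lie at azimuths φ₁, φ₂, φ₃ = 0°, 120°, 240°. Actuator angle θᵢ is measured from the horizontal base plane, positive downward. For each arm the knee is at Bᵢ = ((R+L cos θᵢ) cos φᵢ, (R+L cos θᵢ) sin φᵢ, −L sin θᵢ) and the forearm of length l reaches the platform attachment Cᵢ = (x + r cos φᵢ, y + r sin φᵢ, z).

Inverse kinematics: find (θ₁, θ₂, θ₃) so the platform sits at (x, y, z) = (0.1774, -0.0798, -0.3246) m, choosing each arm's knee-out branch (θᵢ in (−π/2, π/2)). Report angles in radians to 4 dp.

arm 1 (φ=0.0°): x'=0.1774, y'=-0.0798
  A cos θ + B sin θ = C:  -0.1174·cos θ + -0.3246·sin θ = -0.0296
  √(A²+B²)=0.3452;  θ1 = -1.9178+1.6566 ≈ -0.2612
φ2=120.0° → target in arm frame (-0.1578, -0.1137)
  A cos θ + B sin θ = C:  0.2178·cos θ + -0.3246·sin θ = -0.2307
  √(A²+B²)=0.3909;  θ2 = -0.9798+2.2021 ≈ 1.2223
arm 3 (φ=240.0°): x'=-0.0196, y'=0.1935
  A=0.0796, B=-0.3246, C=(l²−L²−A²−y'²−z²)/(2L)=-0.1478
  θ3 = atan2(B,A) + arccos(C/0.3342) = 0.6985

θ₁ = -0.2612, θ₂ = 1.2223, θ₃ = 0.6985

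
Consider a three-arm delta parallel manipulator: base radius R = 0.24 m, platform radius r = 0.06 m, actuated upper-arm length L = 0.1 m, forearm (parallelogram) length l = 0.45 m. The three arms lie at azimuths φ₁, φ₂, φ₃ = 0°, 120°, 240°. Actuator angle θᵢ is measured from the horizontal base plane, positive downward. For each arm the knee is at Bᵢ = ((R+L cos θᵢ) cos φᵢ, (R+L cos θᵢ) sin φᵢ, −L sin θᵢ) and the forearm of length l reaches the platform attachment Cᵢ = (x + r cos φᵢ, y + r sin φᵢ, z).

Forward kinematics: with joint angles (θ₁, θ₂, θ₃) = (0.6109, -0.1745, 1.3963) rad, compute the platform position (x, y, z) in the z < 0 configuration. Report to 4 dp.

arm 1 at φ=0.0°: e+L cos θ1 = 0.2619;  S1 = (0.2619, 0.0000, -0.0574)
φ2=120.0°: virtual centre (-0.1392, 0.2412, 0.0174), radius l
arm 3 at φ=240.0°: e+L cos θ3 = 0.1974;  S3 = (-0.0987, -0.1709, -0.0985)
subtract pairs → two planes through P
linear system: -0.8023x+0.4823y = 0.0060−0.1494z; -0.7212x+-0.3418y = -0.0232−-0.0822z
Cramer: x(z) = 0.0147+0.0184z;  y(z) = 0.0369-0.2793z
into |P−S₁|² = l²: 1.0783z² + 0.0850z + -0.1368 = 0;  Δ = 0.5971;  z = -0.3977 or 0.3189 → z<0 root = -0.3977
x = 0.0074, y = 0.1480

(0.0074, 0.1480, -0.3977)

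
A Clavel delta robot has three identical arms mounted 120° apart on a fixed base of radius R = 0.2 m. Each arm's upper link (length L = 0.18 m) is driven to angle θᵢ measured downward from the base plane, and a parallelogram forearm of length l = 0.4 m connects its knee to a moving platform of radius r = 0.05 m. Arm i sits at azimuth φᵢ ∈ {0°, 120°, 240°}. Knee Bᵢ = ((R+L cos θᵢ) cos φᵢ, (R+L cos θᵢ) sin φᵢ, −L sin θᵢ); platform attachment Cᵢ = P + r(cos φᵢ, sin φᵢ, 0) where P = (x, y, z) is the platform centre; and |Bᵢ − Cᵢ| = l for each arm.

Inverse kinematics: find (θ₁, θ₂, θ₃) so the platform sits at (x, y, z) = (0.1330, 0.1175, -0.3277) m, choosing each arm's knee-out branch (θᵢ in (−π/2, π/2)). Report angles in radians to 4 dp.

θ₁ = 0.0000, θ₂ = 0.5235, θ₃ = 1.3087

rotate P by −φ1: (0.1330, 0.1175, -0.3277)
  e−x'=0.0170;  (l²−L²−(e−x')²−y'²−z²)/2L = 0.0170
  θ1 = atan2(B,A) + arccos(C/0.3281) = 0.0000
arm 2 (φ=120.0°): x'=0.0353, y'=-0.1739
  A=0.1147, B=-0.3277, C=(l²−L²−A²−y'²−z²)/(2L)=-0.0645
  θ2 = atan2(B,A) + arccos(C/0.3472) = 0.5235
φ3=240.0° → target in arm frame (-0.1683, 0.0564)
  e−x'=0.3183;  (l²−L²−(e−x')²−y'²−z²)/2L = -0.2341
  √(A²+B²)=0.4568;  θ3 = -0.8000+2.1087 ≈ 1.3087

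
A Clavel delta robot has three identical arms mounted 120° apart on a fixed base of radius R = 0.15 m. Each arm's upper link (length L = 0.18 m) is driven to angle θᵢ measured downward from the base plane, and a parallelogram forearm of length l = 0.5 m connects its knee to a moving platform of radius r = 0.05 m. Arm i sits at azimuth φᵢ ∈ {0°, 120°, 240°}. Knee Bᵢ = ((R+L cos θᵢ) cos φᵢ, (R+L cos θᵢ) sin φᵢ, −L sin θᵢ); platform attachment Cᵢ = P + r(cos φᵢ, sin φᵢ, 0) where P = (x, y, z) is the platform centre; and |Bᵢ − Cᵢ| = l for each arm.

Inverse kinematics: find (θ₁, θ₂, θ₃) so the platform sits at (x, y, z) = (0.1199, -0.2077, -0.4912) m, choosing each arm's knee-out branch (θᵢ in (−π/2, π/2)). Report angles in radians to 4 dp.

arm 1 (φ=0.0°): x'=0.1199, y'=-0.2077
  A cos θ + B sin θ = C:  -0.0199·cos θ + -0.4912·sin θ = -0.1867
  θ1 = atan2(B,A) + arccos(C/0.4916) = 0.3491
arm 2 (φ=120.0°): x'=-0.2398, y'=0.0000
  A=0.3398, B=-0.4912, C=(l²−L²−A²−y'²−z²)/(2L)=-0.3865
  θ2 = atan2(B,A) + arccos(C/0.5973) = 1.3091
arm 3 (φ=240.0°): x'=0.1199, y'=0.2077
  e−x'=-0.0199;  (l²−L²−(e−x')²−y'²−z²)/2L = -0.1867
  γ=atan2(-0.4912,-0.0199)=-1.6113;  ψ=arccos(-0.3798)=1.9603;  θ3=γ+ψ≈0.3490

θ₁ = 0.3491, θ₂ = 1.3091, θ₃ = 0.3490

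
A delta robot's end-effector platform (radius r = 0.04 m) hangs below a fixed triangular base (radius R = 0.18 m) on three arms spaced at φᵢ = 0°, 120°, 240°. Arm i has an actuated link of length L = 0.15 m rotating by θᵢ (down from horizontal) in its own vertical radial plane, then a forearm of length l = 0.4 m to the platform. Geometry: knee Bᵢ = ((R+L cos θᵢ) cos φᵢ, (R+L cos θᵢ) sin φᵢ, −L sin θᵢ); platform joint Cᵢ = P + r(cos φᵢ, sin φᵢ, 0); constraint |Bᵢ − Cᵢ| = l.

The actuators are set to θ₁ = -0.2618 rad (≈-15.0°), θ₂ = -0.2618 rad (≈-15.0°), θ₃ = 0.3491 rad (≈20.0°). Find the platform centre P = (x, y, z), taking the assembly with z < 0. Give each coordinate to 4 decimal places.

O1 = (0.2849·cos0.0°, 0.2849·sin0.0°, 0.0388) = (0.2849, 0.0000, 0.0388)
arm 2 at φ=120.0°: ρ2 = 0.2849;  O2 = (-0.1424, 0.2467, 0.0388)
O3 = (0.2810·cos240.0°, 0.2810·sin240.0°, -0.0513) = (-0.1405, -0.2433, -0.0513)
subtract pairs → two planes through P
linear system: -0.8547x+0.4934y = 0.0000−0.0000z; -0.8507x+-0.4866y = -0.0011−-0.1803z
det = 0.8357;  x = 0.0007+-0.1064z,  y = 0.0011+-0.1844z
into |P−O₁|² = l²: 1.0453z² + -0.0176z + -0.0777 = 0;  Δ = 0.3252;  z = -0.2644 or 0.2812 → z<0 root = -0.2644
x = 0.0288, y = 0.0499

(0.0288, 0.0499, -0.2644)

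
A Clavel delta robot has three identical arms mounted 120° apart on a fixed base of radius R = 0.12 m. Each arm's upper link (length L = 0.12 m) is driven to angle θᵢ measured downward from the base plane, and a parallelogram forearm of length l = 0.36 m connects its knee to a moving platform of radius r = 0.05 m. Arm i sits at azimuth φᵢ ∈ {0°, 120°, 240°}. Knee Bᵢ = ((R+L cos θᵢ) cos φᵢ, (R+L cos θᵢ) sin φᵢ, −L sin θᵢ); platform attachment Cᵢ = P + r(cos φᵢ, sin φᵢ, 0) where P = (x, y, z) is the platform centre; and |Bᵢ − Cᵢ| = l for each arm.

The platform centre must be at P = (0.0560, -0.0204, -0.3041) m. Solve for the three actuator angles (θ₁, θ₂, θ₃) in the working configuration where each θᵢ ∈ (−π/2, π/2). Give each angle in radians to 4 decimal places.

arm 1 (φ=0.0°): x'=0.0560, y'=-0.0204
  A cos θ + B sin θ = C:  0.0140·cos θ + -0.3041·sin θ = 0.0921
  θ1 = atan2(B,A) + arccos(C/0.3044) = -0.2615
rotate P by −φ2: (-0.0457, -0.0383, -0.3041)
  A cos θ + B sin θ = C:  0.1157·cos θ + -0.3041·sin θ = 0.0328
  √(A²+B²)=0.3254;  θ2 = -1.2073+1.4697 ≈ 0.2624
arm 3 (φ=240.0°): x'=-0.0103, y'=0.0587
  e−x'=0.0803;  (l²−L²−(e−x')²−y'²−z²)/2L = 0.0534
  √(A²+B²)=0.3145;  θ3 = -1.3125+1.4001 ≈ 0.0876

θ₁ = -0.2615, θ₂ = 0.2624, θ₃ = 0.0876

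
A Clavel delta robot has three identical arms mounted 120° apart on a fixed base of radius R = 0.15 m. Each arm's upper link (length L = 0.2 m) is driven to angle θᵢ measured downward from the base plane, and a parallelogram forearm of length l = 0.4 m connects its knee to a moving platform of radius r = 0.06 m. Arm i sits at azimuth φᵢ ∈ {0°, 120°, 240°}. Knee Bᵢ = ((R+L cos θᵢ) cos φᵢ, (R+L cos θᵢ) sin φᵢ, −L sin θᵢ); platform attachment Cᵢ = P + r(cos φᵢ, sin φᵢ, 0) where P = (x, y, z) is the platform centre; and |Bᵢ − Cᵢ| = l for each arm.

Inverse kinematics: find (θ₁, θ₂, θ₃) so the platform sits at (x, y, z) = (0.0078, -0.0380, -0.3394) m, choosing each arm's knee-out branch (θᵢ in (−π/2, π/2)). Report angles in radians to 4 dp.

rotate P by −φ1: (0.0078, -0.0380, -0.3394)
  A=0.0822, B=-0.3394, C=(l²−L²−A²−y'²−z²)/(2L)=-0.0085
  θ1 = atan2(B,A) + arccos(C/0.3492) = 0.2619
rotate P by −φ2: (-0.0368, 0.0122, -0.3394)
  A=0.1268, B=-0.3394, C=(l²−L²−A²−y'²−z²)/(2L)=-0.0286
  √(A²+B²)=0.3623;  θ2 = -1.2132+1.6497 ≈ 0.4365
rotate P by −φ3: (0.0290, 0.0258, -0.3394)
  e−x'=0.0610;  (l²−L²−(e−x')²−y'²−z²)/2L = 0.0011
  θ3 = atan2(B,A) + arccos(C/0.3448) = 0.1747

θ₁ = 0.2619, θ₂ = 0.4365, θ₃ = 0.1747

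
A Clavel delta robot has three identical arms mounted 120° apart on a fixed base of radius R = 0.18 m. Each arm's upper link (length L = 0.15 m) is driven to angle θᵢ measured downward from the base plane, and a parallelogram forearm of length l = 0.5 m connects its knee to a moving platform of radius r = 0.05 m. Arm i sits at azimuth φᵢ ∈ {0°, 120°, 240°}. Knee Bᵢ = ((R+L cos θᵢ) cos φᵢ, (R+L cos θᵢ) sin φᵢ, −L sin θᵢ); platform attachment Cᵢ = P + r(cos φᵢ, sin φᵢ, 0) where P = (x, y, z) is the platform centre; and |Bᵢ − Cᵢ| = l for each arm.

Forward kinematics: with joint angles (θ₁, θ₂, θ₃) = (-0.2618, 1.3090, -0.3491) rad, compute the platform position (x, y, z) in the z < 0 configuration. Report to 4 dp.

φ1=0.0°: virtual centre (0.2749, 0.0000, 0.0388), radius l
centre 2 = (0.1688·cos120.0°, 0.1688·sin120.0°, -0.1449) = (-0.0844, 0.1462, -0.1449)
centre 3 = (0.2710·cos240.0°, 0.2710·sin240.0°, 0.0513) = (-0.1355, -0.2347, 0.0513)
subtract pairs → two planes through P
[-0.7186 0.2924 -0.3674]·P = -0.0276;  [-0.8207 -0.4693 0.0250]·P = -0.0010
Cramer: x(z) = 0.0229-0.2861z;  y(z) = -0.0379+0.5535z
sphere 1 gives Az²+Bz+C=0 with A=1.3882, B=0.0245, C=-0.1836;  B²−4AC=1.0200;  roots -0.3726, 0.3549;  negative root z = -0.3726
x = 0.1295, y = -0.2442

(0.1295, -0.2442, -0.3726)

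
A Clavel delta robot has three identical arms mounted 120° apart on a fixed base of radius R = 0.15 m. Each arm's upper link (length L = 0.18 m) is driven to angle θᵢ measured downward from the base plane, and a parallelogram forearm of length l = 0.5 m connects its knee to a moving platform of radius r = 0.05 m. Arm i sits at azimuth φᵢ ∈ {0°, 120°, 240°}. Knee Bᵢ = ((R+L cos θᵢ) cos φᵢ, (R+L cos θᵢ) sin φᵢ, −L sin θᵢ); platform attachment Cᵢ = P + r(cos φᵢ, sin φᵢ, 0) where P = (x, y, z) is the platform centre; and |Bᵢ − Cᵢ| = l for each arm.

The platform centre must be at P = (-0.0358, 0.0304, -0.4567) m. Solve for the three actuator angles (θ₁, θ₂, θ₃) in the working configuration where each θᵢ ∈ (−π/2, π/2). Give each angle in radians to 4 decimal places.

θ₁ = 0.3493, θ₂ = 0.0873, θ₃ = 0.2619

arm 1 (φ=0.0°): x'=-0.0358, y'=0.0304
  A=0.1358, B=-0.4567, C=(l²−L²−A²−y'²−z²)/(2L)=-0.0287
  √(A²+B²)=0.4765;  θ1 = -1.2818+1.6311 ≈ 0.3493
rotate P by −φ2: (0.0442, 0.0158, -0.4567)
  A=0.0558, B=-0.4567, C=(l²−L²−A²−y'²−z²)/(2L)=0.0157
  √(A²+B²)=0.4601;  θ2 = -1.4493+1.5366 ≈ 0.0873
arm 3 (φ=240.0°): x'=-0.0084, y'=-0.0462
  e−x'=0.1084;  (l²−L²−(e−x')²−y'²−z²)/2L = -0.0135
  θ3 = atan2(B,A) + arccos(C/0.4694) = 0.2619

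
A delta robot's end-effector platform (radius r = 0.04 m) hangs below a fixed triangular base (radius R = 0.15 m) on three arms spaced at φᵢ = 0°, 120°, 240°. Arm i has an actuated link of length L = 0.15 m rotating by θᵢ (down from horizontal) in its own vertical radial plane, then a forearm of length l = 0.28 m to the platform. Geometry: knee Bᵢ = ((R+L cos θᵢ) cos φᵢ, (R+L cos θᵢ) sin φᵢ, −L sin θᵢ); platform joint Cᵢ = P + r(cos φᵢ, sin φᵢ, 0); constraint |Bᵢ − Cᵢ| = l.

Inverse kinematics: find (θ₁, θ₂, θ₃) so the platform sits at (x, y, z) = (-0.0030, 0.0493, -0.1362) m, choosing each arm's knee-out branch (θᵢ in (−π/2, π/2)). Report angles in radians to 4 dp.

φ1=0.0° → target in arm frame (-0.0030, 0.0493)
  A cos θ + B sin θ = C:  0.1130·cos θ + -0.1362·sin θ = 0.0738
  θ1 = atan2(B,A) + arccos(C/0.1770) = 0.2622
arm 2 (φ=120.0°): x'=0.0442, y'=-0.0221
  A=0.0658, B=-0.1362, C=(l²−L²−A²−y'²−z²)/(2L)=0.1084
  θ2 = atan2(B,A) + arccos(C/0.1513) = -0.3493
rotate P by −φ3: (-0.0412, -0.0272, -0.1362)
  e−x'=0.1512;  (l²−L²−(e−x')²−y'²−z²)/2L = 0.0458
  γ=atan2(-0.1362,0.1512)=-0.7333;  ψ=arccos(0.2252)=1.3437;  θ3=γ+ψ≈0.6104

θ₁ = 0.2622, θ₂ = -0.3493, θ₃ = 0.6104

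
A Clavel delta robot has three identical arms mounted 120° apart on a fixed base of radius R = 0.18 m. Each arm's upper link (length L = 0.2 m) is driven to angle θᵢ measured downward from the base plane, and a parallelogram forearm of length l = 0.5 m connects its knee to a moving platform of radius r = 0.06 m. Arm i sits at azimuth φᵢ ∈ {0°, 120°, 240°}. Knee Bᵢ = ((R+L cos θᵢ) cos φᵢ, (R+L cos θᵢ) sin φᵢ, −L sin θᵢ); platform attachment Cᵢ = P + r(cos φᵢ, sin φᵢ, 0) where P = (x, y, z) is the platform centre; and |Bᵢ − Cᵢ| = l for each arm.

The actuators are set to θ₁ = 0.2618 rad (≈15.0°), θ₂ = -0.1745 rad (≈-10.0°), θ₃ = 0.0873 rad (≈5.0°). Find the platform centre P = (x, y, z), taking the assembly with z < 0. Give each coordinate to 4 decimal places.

centre 1 = (0.3132·cos0.0°, 0.3132·sin0.0°, -0.0518) = (0.3132, 0.0000, -0.0518)
arm 2 at φ=120.0°: (R−r)+L cos θ2 = 0.3170;  centre 2 = (-0.1585, 0.2745, 0.0347)
arm 3 at φ=240.0°: (R−r)+L cos θ3 = 0.3192;  centre 3 = (-0.1596, -0.2765, -0.0174)
eliminate P² terms by subtracting sphere 1 from 2 and 3
linear system: -0.9433x+0.5490y = 0.0009−0.1730z; -0.9456x+-0.5529y = 0.0015−0.0687z
det = 1.0407;  x = -0.0012+0.1281z,  y = -0.0005+-0.0949z
into |P−centre ₁|² = l²: 1.0254z² + 0.0231z + -0.1485 = 0;  Δ = 0.6094;  z = -0.3919 or 0.3694 → z<0 root = -0.3919
x = -0.0515, y = 0.0367

(-0.0515, 0.0367, -0.3919)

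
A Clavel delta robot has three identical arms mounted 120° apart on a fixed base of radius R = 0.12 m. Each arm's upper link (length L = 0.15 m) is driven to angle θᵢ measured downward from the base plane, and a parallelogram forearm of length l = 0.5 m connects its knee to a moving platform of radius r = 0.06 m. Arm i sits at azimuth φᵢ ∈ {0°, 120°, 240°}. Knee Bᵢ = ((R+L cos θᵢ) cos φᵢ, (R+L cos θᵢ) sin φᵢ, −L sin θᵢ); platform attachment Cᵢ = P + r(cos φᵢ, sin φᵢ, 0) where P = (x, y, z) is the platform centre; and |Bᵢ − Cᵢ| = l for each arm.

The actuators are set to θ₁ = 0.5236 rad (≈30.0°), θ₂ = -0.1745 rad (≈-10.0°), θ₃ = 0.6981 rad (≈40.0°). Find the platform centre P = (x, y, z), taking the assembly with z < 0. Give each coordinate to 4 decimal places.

φ1=0.0°: virtual centre (0.1899, 0.0000, -0.0750), radius l
O2 = (0.2077·cos120.0°, 0.2077·sin120.0°, 0.0260) = (-0.1039, 0.1799, 0.0260)
O3 = (0.1749·cos240.0°, 0.1749·sin240.0°, -0.0964) = (-0.0875, -0.1515, -0.0964)
eliminate P² terms by subtracting sphere 1 from 2 and 3
linear system: -0.5875x+0.3598y = 0.0021−0.2021z; -0.5547x+-0.3030y = -0.0018−-0.0428z
det = 0.3776;  x = 0.0000+0.1213z,  y = 0.0059+-0.3635z
into |P−O₁|² = l²: 1.1469z² + 0.0996z + -0.2083 = 0;  Δ = 0.9654;  z = -0.4718 or 0.3849 → z<0 root = -0.4718
x = -0.0572, y = 0.1775

(-0.0572, 0.1775, -0.4718)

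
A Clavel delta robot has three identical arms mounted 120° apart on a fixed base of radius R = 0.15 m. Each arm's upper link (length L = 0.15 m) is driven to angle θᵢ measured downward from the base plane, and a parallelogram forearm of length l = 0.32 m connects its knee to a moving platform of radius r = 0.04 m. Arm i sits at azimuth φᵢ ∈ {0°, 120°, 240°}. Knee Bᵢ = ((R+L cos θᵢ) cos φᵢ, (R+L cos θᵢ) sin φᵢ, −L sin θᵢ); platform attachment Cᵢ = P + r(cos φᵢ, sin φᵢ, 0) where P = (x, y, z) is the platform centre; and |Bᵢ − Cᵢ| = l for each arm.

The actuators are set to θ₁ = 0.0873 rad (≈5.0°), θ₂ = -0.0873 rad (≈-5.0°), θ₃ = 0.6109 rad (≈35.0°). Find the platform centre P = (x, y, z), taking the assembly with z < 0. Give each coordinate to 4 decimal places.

(0.0188, 0.0576, -0.2160)

φ1=0.0°: virtual centre (0.2594, 0.0000, -0.0131), radius l
arm 2 at φ=120.0°: ρ2 = 0.2594;  O2 = (-0.1297, 0.2247, 0.0131)
O3 = (0.2329·cos240.0°, 0.2329·sin240.0°, -0.0860) = (-0.1164, -0.2017, -0.0860)
eliminate P² terms by subtracting sphere 1 from 2 and 3
plane₁₂: -0.7783x+0.4493y+0.0523z = 0.0000
det = 0.6517;  x = 0.0040+-0.0682z,  y = 0.0070+-0.2346z
sphere 1 gives Az²+Bz+C=0 with A=1.0597, B=0.0577, C=-0.0370;  B²−4AC=0.1600;  roots -0.2160, 0.1615;  negative root z = -0.2160
x = 0.0188, y = 0.0576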